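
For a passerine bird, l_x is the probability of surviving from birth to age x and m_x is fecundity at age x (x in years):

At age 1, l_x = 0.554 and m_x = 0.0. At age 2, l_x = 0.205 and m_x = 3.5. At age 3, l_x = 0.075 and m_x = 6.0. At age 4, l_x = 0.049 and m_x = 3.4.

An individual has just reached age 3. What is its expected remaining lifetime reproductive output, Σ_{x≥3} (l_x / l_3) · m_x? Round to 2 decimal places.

8.22

l_3 = 0.075. Conditional survival from age 3 to x is l_x / l_3.
  x=3: (0.075/0.075) × 6.0 = 6.0000
  x=4: (0.049/0.075) × 3.4 = 2.2213
Sum = 6.0000 + 2.2213 = 8.2213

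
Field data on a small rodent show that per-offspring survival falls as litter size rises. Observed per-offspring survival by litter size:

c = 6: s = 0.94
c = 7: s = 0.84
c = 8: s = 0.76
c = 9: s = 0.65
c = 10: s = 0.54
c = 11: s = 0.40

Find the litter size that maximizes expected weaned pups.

8

Expected weaned pups = c × s(c):
  c=6: 6 × 0.94 = 5.640
  c=7: 7 × 0.84 = 5.880
  c=8: 8 × 0.76 = 6.080
  c=9: 9 × 0.65 = 5.850
  c=10: 10 × 0.54 = 5.400
  c=11: 11 × 0.40 = 4.400
Maximum at c = 8 (6.080 weaned pups).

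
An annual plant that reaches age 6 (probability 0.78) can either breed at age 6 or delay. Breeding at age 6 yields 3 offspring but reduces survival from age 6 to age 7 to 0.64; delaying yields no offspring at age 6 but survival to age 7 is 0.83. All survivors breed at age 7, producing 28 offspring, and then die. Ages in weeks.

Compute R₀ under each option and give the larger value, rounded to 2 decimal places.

breed at age 6: R₀ = 0.78 × (3 + 0.64 × 28) = 0.78 × 20.9200 = 16.3176
delay to age 7: R₀ = 0.78 × (0.83 × 28) = 0.78 × 23.2400 = 18.1272
Higher: delay to age 7 (18.1272).

18.13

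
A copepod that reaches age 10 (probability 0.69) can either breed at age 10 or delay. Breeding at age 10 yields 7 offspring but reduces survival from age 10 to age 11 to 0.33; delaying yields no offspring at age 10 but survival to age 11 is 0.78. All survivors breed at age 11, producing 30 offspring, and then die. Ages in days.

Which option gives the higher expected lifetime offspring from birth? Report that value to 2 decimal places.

16.15

breed at age 10: R₀ = 0.69 × (7 + 0.33 × 30) = 0.69 × 16.9000 = 11.6610
delay to age 11: R₀ = 0.69 × (0.78 × 30) = 0.69 × 23.4000 = 16.1460
Higher: delay to age 11 (16.1460).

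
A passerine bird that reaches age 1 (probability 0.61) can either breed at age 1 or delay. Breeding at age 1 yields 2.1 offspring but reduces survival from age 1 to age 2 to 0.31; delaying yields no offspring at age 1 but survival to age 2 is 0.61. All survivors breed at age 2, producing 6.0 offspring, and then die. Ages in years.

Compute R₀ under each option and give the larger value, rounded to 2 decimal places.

breed at age 1: R₀ = 0.61 × (2.1 + 0.31 × 6.0) = 0.61 × 3.9600 = 2.4156
delay to age 2: R₀ = 0.61 × (0.61 × 6.0) = 0.61 × 3.6600 = 2.2326
Higher: breed at age 1 (2.4156).

2.42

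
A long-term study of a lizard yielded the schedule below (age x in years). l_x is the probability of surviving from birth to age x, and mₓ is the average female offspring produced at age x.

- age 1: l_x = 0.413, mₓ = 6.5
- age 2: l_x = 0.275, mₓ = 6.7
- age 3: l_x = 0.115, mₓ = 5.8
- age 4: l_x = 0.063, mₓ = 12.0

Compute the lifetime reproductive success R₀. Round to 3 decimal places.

5.950

R₀ = Σ l_x mₓ:
  age 1: 0.413 × 6.5 = 2.6845
  age 2: 0.275 × 6.7 = 1.8425
  age 3: 0.115 × 5.8 = 0.6670
  age 4: 0.063 × 12.0 = 0.7560
R₀ = 2.6845 + 1.8425 + 0.6670 + 0.7560 = 5.9500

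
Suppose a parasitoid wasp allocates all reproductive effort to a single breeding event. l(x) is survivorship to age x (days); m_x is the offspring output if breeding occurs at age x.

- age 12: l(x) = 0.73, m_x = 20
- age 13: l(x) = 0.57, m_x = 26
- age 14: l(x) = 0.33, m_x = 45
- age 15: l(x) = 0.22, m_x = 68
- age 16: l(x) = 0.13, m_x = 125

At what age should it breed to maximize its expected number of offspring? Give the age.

16

Expected offspring if breeding at age x = l(x) × m_x:
  age 12: 0.73 × 20 = 14.600
  age 13: 0.57 × 26 = 14.820
  age 14: 0.33 × 45 = 14.850
  age 15: 0.22 × 68 = 14.960
  age 16: 0.13 × 125 = 16.250
Maximum at age 16 (16.250).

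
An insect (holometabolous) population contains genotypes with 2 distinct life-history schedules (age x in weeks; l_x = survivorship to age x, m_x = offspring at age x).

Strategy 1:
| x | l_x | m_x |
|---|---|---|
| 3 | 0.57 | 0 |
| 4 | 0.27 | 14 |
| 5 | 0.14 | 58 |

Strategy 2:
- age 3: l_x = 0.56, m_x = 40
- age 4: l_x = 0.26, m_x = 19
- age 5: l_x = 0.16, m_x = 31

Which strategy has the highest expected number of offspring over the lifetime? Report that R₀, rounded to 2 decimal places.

Strategy 1: R₀ = 0.57×0 + 0.27×14 + 0.14×58 = 11.9000
Strategy 2: R₀ = 0.56×40 + 0.26×19 + 0.16×31 = 32.3000
Highest R₀: strategy 2 with 32.3000.

32.30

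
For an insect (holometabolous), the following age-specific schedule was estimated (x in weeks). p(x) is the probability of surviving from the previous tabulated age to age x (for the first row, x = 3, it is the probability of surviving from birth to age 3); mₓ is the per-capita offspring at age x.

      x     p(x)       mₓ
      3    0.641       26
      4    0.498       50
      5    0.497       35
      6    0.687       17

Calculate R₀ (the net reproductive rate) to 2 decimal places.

Survivorship from birth: l_x = p_3·p_4·…·p_x.
  l_3 = 0.64100
  l_4 = 0.31922
  l_5 = 0.15865
  l_6 = 0.10899
R₀ = Σ l_x mₓ:
  age 3: 0.64100 × 26 = 16.6660
  age 4: 0.31922 × 50 = 15.9610
  age 5: 0.15865 × 35 = 5.5528
  age 6: 0.10899 × 17 = 1.8528
R₀ = 16.6660 + 15.9610 + 5.5528 + 1.8528 = 40.0326

40.03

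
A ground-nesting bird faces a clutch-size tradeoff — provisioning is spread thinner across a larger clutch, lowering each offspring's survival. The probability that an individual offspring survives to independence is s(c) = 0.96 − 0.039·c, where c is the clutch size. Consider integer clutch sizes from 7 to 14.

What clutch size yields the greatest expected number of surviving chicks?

12

Expected surviving chicks = c × s(c):
  c=7: 7 × 0.687 = 4.809
  c=8: 8 × 0.648 = 5.184
  c=9: 9 × 0.609 = 5.481
  c=10: 10 × 0.570 = 5.700
  c=11: 11 × 0.531 = 5.841
  c=12: 12 × 0.492 = 5.904
  c=13: 13 × 0.453 = 5.889
  c=14: 14 × 0.414 = 5.796
Maximum at c = 12 (5.904 surviving chicks).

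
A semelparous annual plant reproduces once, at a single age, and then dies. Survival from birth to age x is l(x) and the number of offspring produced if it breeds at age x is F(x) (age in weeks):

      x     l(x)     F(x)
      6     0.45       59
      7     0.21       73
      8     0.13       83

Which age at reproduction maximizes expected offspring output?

Expected offspring if breeding at age x = l(x) × F(x):
  age 6: 0.45 × 59 = 26.550
  age 7: 0.21 × 73 = 15.330
  age 8: 0.13 × 83 = 10.790
Maximum at age 6 (26.550).

6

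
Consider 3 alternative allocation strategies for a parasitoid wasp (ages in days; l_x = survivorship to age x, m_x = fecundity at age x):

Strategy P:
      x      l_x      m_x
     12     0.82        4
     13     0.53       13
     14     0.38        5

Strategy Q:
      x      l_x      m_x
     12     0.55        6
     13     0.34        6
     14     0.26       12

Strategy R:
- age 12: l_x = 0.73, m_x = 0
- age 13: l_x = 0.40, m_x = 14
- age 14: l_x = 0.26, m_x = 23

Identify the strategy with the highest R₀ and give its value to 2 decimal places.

12.07

Strategy P: R₀ = 0.82×4 + 0.53×13 + 0.38×5 = 12.0700
Strategy Q: R₀ = 0.55×6 + 0.34×6 + 0.26×12 = 8.4600
Strategy R: R₀ = 0.73×0 + 0.40×14 + 0.26×23 = 11.5800
Highest R₀: strategy P with 12.0700.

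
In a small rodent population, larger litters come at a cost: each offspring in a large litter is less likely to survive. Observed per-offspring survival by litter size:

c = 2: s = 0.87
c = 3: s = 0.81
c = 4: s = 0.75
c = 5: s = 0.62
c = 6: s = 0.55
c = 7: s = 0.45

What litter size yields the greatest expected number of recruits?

6

Expected recruits = c × s(c):
  c=2: 2 × 0.87 = 1.740
  c=3: 3 × 0.81 = 2.430
  c=4: 4 × 0.75 = 3.000
  c=5: 5 × 0.62 = 3.100
  c=6: 6 × 0.55 = 3.300
  c=7: 7 × 0.45 = 3.150
Maximum at c = 6 (3.300 recruits).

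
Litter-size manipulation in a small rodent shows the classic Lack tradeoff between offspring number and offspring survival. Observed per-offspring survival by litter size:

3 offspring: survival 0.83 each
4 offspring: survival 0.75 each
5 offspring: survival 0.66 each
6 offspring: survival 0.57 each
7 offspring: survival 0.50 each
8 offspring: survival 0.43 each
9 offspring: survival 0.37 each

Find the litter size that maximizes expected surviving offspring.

7

Expected surviving offspring = c × s(c):
  c=3: 3 × 0.83 = 2.490
  c=4: 4 × 0.75 = 3.000
  c=5: 5 × 0.66 = 3.300
  c=6: 6 × 0.57 = 3.420
  c=7: 7 × 0.50 = 3.500
  c=8: 8 × 0.43 = 3.440
  c=9: 9 × 0.37 = 3.330
Maximum at c = 7 (3.500 surviving offspring).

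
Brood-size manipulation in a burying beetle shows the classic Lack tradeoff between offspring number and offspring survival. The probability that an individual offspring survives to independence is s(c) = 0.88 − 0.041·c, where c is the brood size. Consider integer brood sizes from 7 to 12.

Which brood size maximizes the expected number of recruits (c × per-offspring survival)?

11

Expected recruits = c × s(c):
  c=7: 7 × 0.593 = 4.151
  c=8: 8 × 0.552 = 4.416
  c=9: 9 × 0.511 = 4.599
  c=10: 10 × 0.470 = 4.700
  c=11: 11 × 0.429 = 4.719
  c=12: 12 × 0.388 = 4.656
Maximum at c = 11 (4.719 recruits).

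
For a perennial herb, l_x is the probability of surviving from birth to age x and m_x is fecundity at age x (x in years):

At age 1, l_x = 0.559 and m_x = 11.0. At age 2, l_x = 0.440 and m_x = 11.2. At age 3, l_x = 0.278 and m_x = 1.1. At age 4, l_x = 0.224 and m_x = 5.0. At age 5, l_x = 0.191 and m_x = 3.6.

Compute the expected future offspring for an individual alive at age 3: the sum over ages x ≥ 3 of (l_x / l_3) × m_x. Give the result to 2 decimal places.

l_3 = 0.278. Conditional survival from age 3 to x is l_x / l_3.
  x=3: (0.278/0.278) × 1.1 = 1.1000
  x=4: (0.224/0.278) × 5.0 = 4.0288
  x=5: (0.191/0.278) × 3.6 = 2.4734
Sum = 1.1000 + 4.0288 + 2.4734 = 7.6022

7.60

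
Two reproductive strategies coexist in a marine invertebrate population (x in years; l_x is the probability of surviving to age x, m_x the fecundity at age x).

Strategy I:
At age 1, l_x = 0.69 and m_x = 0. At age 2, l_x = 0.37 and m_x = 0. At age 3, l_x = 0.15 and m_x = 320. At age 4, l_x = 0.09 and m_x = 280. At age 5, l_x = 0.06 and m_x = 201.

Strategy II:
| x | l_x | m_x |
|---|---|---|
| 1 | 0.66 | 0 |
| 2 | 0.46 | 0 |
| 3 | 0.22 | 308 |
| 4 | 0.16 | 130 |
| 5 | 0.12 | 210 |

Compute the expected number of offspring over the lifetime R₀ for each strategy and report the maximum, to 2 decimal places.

Strategy I: R₀ = 0.69×0 + 0.37×0 + 0.15×320 + 0.09×280 + 0.06×201 = 85.2600
Strategy II: R₀ = 0.66×0 + 0.46×0 + 0.22×308 + 0.16×130 + 0.12×210 = 113.7600
Highest R₀: strategy II with 113.7600.

113.76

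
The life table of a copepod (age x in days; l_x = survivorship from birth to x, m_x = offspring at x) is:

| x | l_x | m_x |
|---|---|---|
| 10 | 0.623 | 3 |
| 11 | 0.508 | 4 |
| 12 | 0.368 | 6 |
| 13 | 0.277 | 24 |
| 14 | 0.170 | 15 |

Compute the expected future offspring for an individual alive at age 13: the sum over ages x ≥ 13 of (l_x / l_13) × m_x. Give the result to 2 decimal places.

33.21

l_13 = 0.277. Conditional survival from age 13 to x is l_x / l_13.
  x=13: (0.277/0.277) × 24 = 24.0000
  x=14: (0.170/0.277) × 15 = 9.2058
Sum = 24.0000 + 9.2058 = 33.2058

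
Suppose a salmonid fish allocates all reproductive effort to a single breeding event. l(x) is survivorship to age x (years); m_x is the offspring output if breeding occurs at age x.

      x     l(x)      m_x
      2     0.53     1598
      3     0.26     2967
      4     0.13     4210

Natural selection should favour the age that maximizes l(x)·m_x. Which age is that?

Expected offspring if breeding at age x = l(x) × m_x:
  age 2: 0.53 × 1598 = 846.940
  age 3: 0.26 × 2967 = 771.420
  age 4: 0.13 × 4210 = 547.300
Maximum at age 2 (846.940).

2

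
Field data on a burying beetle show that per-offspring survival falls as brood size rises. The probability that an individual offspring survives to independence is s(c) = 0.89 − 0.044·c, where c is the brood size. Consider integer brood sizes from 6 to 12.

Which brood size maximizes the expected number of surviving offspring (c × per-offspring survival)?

Expected surviving offspring = c × s(c):
  c=6: 6 × 0.626 = 3.756
  c=7: 7 × 0.582 = 4.074
  c=8: 8 × 0.538 = 4.304
  c=9: 9 × 0.494 = 4.446
  c=10: 10 × 0.450 = 4.500
  c=11: 11 × 0.406 = 4.466
  c=12: 12 × 0.362 = 4.344
Maximum at c = 10 (4.500 surviving offspring).

10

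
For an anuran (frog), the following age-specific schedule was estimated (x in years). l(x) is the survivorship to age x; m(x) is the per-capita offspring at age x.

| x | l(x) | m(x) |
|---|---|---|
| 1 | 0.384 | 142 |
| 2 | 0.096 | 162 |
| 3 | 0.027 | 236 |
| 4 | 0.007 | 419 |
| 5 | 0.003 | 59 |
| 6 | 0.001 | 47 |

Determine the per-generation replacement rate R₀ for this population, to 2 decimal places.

R₀ = Σ l(x) m(x):
  age 1: 0.384 × 142 = 54.5280
  age 2: 0.096 × 162 = 15.5520
  age 3: 0.027 × 236 = 6.3720
  age 4: 0.007 × 419 = 2.9330
  age 5: 0.003 × 59 = 0.1770
  age 6: 0.001 × 47 = 0.0470
R₀ = 54.5280 + 15.5520 + 6.3720 + 2.9330 + 0.1770 + 0.0470 = 79.6090

79.61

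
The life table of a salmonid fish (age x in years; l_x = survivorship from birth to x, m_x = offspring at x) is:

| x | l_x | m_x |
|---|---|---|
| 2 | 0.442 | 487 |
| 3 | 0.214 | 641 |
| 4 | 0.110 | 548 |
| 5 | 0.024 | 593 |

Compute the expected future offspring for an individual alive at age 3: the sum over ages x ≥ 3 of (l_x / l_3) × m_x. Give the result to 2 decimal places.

989.19

l_3 = 0.214. Conditional survival from age 3 to x is l_x / l_3.
  x=3: (0.214/0.214) × 641 = 641.0000
  x=4: (0.110/0.214) × 548 = 281.6822
  x=5: (0.024/0.214) × 593 = 66.5047
Sum = 641.0000 + 281.6822 + 66.5047 = 989.1869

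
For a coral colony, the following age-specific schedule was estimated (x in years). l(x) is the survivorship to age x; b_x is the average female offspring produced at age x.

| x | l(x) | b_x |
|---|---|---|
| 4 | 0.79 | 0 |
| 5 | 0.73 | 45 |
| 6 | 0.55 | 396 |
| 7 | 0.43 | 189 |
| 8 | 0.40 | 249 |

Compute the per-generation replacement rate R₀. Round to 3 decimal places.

R₀ = Σ l(x) b_x:
  age 4: 0.79 × 0 = 0.0000
  age 5: 0.73 × 45 = 32.8500
  age 6: 0.55 × 396 = 217.8000
  age 7: 0.43 × 189 = 81.2700
  age 8: 0.40 × 249 = 99.6000
R₀ = 0.0000 + 32.8500 + 217.8000 + 81.2700 + 99.6000 = 431.5200

431.520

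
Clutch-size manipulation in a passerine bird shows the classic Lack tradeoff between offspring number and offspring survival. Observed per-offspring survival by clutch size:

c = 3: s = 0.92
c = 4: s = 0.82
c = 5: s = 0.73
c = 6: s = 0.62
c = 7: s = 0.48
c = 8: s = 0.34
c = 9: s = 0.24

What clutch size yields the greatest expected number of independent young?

6

Expected independent young = c × s(c):
  c=3: 3 × 0.92 = 2.760
  c=4: 4 × 0.82 = 3.280
  c=5: 5 × 0.73 = 3.650
  c=6: 6 × 0.62 = 3.720
  c=7: 7 × 0.48 = 3.360
  c=8: 8 × 0.34 = 2.720
  c=9: 9 × 0.24 = 2.160
Maximum at c = 6 (3.720 independent young).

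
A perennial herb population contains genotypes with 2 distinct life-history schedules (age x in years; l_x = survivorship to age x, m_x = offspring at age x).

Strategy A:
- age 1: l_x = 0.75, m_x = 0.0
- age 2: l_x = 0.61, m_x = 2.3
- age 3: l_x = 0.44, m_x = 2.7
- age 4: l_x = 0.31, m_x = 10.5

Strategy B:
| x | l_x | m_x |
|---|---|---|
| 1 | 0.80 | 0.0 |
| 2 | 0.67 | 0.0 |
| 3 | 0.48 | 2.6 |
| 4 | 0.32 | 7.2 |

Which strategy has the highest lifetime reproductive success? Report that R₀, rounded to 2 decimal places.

5.85

Strategy A: R₀ = 0.75×0.0 + 0.61×2.3 + 0.44×2.7 + 0.31×10.5 = 5.8460
Strategy B: R₀ = 0.80×0.0 + 0.67×0.0 + 0.48×2.6 + 0.32×7.2 = 3.5520
Highest R₀: strategy A with 5.8460.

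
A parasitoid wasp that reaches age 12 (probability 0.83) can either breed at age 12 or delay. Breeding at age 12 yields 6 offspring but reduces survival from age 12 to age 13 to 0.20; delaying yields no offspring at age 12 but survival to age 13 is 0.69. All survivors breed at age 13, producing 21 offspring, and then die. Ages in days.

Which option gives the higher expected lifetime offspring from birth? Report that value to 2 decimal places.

12.03

breed at age 12: R₀ = 0.83 × (6 + 0.20 × 21) = 0.83 × 10.2000 = 8.4660
delay to age 13: R₀ = 0.83 × (0.69 × 21) = 0.83 × 14.4900 = 12.0267
Higher: delay to age 13 (12.0267).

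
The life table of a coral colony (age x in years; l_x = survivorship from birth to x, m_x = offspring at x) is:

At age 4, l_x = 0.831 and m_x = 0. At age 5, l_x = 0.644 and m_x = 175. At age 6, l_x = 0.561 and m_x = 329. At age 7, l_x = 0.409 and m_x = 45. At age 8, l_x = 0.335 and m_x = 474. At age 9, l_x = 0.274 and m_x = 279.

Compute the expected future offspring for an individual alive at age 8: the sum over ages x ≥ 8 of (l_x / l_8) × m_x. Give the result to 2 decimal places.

l_8 = 0.335. Conditional survival from age 8 to x is l_x / l_8.
  x=8: (0.335/0.335) × 474 = 474.0000
  x=9: (0.274/0.335) × 279 = 228.1970
Sum = 474.0000 + 228.1970 = 702.1970

702.20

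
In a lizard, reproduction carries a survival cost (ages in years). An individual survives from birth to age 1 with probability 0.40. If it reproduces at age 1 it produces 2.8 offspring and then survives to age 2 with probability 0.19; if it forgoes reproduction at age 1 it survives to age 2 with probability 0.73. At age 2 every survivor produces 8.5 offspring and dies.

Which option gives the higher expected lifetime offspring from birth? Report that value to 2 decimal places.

2.48

breed at age 1: R₀ = 0.40 × (2.8 + 0.19 × 8.5) = 0.40 × 4.4150 = 1.7660
delay to age 2: R₀ = 0.40 × (0.73 × 8.5) = 0.40 × 6.2050 = 2.4820
Higher: delay to age 2 (2.4820).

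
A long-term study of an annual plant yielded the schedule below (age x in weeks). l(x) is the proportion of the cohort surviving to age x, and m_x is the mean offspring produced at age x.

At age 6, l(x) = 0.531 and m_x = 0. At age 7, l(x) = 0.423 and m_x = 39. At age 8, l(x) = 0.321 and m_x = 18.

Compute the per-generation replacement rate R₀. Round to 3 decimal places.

22.275

R₀ = Σ l(x) m_x:
  age 6: 0.531 × 0 = 0.0000
  age 7: 0.423 × 39 = 16.4970
  age 8: 0.321 × 18 = 5.7780
R₀ = 0.0000 + 16.4970 + 5.7780 = 22.2750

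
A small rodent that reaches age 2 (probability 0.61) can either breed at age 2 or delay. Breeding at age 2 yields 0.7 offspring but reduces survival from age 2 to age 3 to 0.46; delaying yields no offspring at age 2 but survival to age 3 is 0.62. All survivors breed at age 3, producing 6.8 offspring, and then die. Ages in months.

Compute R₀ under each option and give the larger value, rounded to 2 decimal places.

2.57

breed at age 2: R₀ = 0.61 × (0.7 + 0.46 × 6.8) = 0.61 × 3.8280 = 2.3351
delay to age 3: R₀ = 0.61 × (0.62 × 6.8) = 0.61 × 4.2160 = 2.5718
Higher: delay to age 3 (2.5718).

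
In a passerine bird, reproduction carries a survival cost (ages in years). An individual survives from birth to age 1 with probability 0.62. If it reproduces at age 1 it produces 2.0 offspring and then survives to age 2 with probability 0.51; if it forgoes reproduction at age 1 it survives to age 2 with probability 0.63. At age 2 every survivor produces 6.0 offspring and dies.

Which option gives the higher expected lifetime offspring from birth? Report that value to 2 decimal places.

3.14

breed at age 1: R₀ = 0.62 × (2.0 + 0.51 × 6.0) = 0.62 × 5.0600 = 3.1372
delay to age 2: R₀ = 0.62 × (0.63 × 6.0) = 0.62 × 3.7800 = 2.3436
Higher: breed at age 1 (3.1372).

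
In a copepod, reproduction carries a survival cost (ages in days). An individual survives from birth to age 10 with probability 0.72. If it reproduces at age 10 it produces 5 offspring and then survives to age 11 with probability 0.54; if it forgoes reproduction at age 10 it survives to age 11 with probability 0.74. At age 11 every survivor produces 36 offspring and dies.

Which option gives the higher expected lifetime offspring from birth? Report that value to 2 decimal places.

19.18

breed at age 10: R₀ = 0.72 × (5 + 0.54 × 36) = 0.72 × 24.4400 = 17.5968
delay to age 11: R₀ = 0.72 × (0.74 × 36) = 0.72 × 26.6400 = 19.1808
Higher: delay to age 11 (19.1808).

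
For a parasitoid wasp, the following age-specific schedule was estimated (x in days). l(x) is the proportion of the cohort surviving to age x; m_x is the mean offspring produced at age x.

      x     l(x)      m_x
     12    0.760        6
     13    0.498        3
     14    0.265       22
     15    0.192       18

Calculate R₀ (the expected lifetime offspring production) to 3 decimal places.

15.340

R₀ = Σ l(x) m_x:
  age 12: 0.760 × 6 = 4.5600
  age 13: 0.498 × 3 = 1.4940
  age 14: 0.265 × 22 = 5.8300
  age 15: 0.192 × 18 = 3.4560
R₀ = 4.5600 + 1.4940 + 5.8300 + 3.4560 = 15.3400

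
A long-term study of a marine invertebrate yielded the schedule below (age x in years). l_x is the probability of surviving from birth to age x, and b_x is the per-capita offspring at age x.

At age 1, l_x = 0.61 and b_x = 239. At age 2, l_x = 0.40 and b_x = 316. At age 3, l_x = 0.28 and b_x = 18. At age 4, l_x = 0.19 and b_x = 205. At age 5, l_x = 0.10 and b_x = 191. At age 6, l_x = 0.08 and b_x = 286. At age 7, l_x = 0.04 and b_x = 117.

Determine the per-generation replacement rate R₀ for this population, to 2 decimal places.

R₀ = Σ l_x b_x:
  age 1: 0.61 × 239 = 145.7900
  age 2: 0.40 × 316 = 126.4000
  age 3: 0.28 × 18 = 5.0400
  age 4: 0.19 × 205 = 38.9500
  age 5: 0.10 × 191 = 19.1000
  age 6: 0.08 × 286 = 22.8800
  age 7: 0.04 × 117 = 4.6800
R₀ = 145.7900 + 126.4000 + 5.0400 + 38.9500 + 19.1000 + 22.8800 + 4.6800 = 362.8400

362.84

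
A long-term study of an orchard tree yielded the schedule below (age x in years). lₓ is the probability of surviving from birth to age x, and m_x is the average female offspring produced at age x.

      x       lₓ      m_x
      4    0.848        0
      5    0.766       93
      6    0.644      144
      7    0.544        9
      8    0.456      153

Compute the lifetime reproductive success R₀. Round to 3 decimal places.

238.638

R₀ = Σ lₓ m_x:
  age 4: 0.848 × 0 = 0.0000
  age 5: 0.766 × 93 = 71.2380
  age 6: 0.644 × 144 = 92.7360
  age 7: 0.544 × 9 = 4.8960
  age 8: 0.456 × 153 = 69.7680
R₀ = 0.0000 + 71.2380 + 92.7360 + 4.8960 + 69.7680 = 238.6380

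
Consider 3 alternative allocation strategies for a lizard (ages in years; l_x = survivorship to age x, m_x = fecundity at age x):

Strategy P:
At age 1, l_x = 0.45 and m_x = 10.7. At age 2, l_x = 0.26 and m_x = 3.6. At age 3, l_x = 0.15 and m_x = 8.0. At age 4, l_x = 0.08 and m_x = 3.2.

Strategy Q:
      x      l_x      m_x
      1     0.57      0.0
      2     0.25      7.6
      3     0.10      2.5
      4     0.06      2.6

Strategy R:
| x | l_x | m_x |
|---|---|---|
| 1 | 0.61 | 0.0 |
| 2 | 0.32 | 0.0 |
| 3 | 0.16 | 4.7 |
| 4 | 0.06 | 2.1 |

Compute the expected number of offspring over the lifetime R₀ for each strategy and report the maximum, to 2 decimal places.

Strategy P: R₀ = 0.45×10.7 + 0.26×3.6 + 0.15×8.0 + 0.08×3.2 = 7.2070
Strategy Q: R₀ = 0.57×0.0 + 0.25×7.6 + 0.10×2.5 + 0.06×2.6 = 2.3060
Strategy R: R₀ = 0.61×0.0 + 0.32×0.0 + 0.16×4.7 + 0.06×2.1 = 0.8780
Highest R₀: strategy P with 7.2070.

7.21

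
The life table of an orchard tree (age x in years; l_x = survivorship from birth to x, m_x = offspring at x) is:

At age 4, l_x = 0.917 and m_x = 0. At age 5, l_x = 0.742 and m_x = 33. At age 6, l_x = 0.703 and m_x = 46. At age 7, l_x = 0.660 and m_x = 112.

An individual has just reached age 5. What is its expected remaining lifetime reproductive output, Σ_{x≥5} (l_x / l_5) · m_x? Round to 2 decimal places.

l_5 = 0.742. Conditional survival from age 5 to x is l_x / l_5.
  x=5: (0.742/0.742) × 33 = 33.0000
  x=6: (0.703/0.742) × 46 = 43.5822
  x=7: (0.660/0.742) × 112 = 99.6226
Sum = 33.0000 + 43.5822 + 99.6226 = 176.2049

176.20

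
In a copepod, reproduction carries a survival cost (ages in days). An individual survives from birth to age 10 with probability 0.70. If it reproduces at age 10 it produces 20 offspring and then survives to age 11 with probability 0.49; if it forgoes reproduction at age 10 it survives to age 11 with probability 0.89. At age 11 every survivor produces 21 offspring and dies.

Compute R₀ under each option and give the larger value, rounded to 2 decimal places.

21.20

breed at age 10: R₀ = 0.70 × (20 + 0.49 × 21) = 0.70 × 30.2900 = 21.2030
delay to age 11: R₀ = 0.70 × (0.89 × 21) = 0.70 × 18.6900 = 13.0830
Higher: breed at age 10 (21.2030).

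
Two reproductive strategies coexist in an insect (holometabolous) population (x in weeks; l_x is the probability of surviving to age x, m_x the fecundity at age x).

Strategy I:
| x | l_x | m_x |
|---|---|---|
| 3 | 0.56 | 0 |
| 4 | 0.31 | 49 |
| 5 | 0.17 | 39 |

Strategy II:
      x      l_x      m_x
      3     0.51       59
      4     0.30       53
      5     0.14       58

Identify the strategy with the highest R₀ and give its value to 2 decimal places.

54.11

Strategy I: R₀ = 0.56×0 + 0.31×49 + 0.17×39 = 21.8200
Strategy II: R₀ = 0.51×59 + 0.30×53 + 0.14×58 = 54.1100
Highest R₀: strategy II with 54.1100.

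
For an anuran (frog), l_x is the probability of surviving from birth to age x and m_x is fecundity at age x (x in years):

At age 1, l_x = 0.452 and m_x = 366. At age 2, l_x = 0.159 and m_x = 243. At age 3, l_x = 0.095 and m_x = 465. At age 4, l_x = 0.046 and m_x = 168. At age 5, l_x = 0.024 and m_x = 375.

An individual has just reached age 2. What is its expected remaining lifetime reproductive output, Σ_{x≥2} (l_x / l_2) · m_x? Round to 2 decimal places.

626.04

l_2 = 0.159. Conditional survival from age 2 to x is l_x / l_2.
  x=2: (0.159/0.159) × 243 = 243.0000
  x=3: (0.095/0.159) × 465 = 277.8302
  x=4: (0.046/0.159) × 168 = 48.6038
  x=5: (0.024/0.159) × 375 = 56.6038
Sum = 243.0000 + 277.8302 + 48.6038 + 56.6038 = 626.0377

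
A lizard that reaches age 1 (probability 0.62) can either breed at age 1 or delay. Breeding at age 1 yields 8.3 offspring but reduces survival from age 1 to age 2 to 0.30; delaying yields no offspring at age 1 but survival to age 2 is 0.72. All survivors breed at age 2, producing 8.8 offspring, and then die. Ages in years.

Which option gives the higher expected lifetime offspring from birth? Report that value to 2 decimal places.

breed at age 1: R₀ = 0.62 × (8.3 + 0.30 × 8.8) = 0.62 × 10.9400 = 6.7828
delay to age 2: R₀ = 0.62 × (0.72 × 8.8) = 0.62 × 6.3360 = 3.9283
Higher: breed at age 1 (6.7828).

6.78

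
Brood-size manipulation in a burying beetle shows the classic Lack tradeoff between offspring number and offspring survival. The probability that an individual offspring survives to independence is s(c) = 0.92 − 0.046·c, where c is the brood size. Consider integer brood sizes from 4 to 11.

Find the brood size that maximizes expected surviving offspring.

Expected surviving offspring = c × s(c):
  c=4: 4 × 0.736 = 2.944
  c=5: 5 × 0.690 = 3.450
  c=6: 6 × 0.644 = 3.864
  c=7: 7 × 0.598 = 4.186
  c=8: 8 × 0.552 = 4.416
  c=9: 9 × 0.506 = 4.554
  c=10: 10 × 0.460 = 4.600
  c=11: 11 × 0.414 = 4.554
Maximum at c = 10 (4.600 surviving offspring).

10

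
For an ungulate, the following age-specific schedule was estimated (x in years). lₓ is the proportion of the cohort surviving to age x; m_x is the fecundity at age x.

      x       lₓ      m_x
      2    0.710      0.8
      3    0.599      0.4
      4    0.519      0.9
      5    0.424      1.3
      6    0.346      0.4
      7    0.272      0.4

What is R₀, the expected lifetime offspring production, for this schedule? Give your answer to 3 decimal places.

2.073

R₀ = Σ lₓ m_x:
  age 2: 0.710 × 0.8 = 0.5680
  age 3: 0.599 × 0.4 = 0.2396
  age 4: 0.519 × 0.9 = 0.4671
  age 5: 0.424 × 1.3 = 0.5512
  age 6: 0.346 × 0.4 = 0.1384
  age 7: 0.272 × 0.4 = 0.1088
R₀ = 0.5680 + 0.2396 + 0.4671 + 0.5512 + 0.1384 + 0.1088 = 2.0731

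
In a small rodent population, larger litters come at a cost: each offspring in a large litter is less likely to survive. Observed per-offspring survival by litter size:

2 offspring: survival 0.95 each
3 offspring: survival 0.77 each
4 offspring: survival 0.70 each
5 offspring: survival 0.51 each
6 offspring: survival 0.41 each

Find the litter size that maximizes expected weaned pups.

4

Expected weaned pups = c × s(c):
  c=2: 2 × 0.95 = 1.900
  c=3: 3 × 0.77 = 2.310
  c=4: 4 × 0.70 = 2.800
  c=5: 5 × 0.51 = 2.550
  c=6: 6 × 0.41 = 2.460
Maximum at c = 4 (2.800 weaned pups).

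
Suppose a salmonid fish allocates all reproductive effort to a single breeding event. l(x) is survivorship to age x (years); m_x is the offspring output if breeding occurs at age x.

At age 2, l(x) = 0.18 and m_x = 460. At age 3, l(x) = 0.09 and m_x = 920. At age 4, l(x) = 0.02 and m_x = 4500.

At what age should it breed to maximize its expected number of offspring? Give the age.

4

Expected offspring if breeding at age x = l(x) × m_x:
  age 2: 0.18 × 460 = 82.800
  age 3: 0.09 × 920 = 82.800
  age 4: 0.02 × 4500 = 90.000
Maximum at age 4 (90.000).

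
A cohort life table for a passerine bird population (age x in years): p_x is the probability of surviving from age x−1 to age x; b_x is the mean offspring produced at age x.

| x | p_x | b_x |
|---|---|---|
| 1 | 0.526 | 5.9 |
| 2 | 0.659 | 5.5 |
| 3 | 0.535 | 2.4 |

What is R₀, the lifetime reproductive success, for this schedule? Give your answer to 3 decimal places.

Survivorship from birth: l_x = p_1·p_2·…·p_x.
  l_1 = 0.52600
  l_2 = 0.34663
  l_3 = 0.18545
R₀ = Σ l_x b_x:
  age 1: 0.52600 × 5.9 = 3.1034
  age 2: 0.34663 × 5.5 = 1.9065
  age 3: 0.18545 × 2.4 = 0.4451
R₀ = 3.1034 + 1.9065 + 0.4451 = 5.4549

5.455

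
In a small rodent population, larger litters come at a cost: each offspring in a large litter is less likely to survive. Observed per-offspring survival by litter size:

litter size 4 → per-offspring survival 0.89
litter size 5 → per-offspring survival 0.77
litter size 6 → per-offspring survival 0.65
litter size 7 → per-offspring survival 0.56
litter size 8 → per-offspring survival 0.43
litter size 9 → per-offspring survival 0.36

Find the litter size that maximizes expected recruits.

7

Expected recruits = c × s(c):
  c=4: 4 × 0.89 = 3.560
  c=5: 5 × 0.77 = 3.850
  c=6: 6 × 0.65 = 3.900
  c=7: 7 × 0.56 = 3.920
  c=8: 8 × 0.43 = 3.440
  c=9: 9 × 0.36 = 3.240
Maximum at c = 7 (3.920 recruits).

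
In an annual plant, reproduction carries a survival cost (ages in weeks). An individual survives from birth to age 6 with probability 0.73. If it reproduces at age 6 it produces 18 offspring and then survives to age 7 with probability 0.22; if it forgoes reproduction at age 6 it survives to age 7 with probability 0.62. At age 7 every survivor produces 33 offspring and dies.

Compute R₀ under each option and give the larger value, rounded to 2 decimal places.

18.44

breed at age 6: R₀ = 0.73 × (18 + 0.22 × 33) = 0.73 × 25.2600 = 18.4398
delay to age 7: R₀ = 0.73 × (0.62 × 33) = 0.73 × 20.4600 = 14.9358
Higher: breed at age 6 (18.4398).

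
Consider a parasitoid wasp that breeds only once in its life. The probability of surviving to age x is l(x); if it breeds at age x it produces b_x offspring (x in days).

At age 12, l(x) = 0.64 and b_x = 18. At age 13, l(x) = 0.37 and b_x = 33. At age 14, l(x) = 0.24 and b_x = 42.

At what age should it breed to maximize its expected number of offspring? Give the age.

13

Expected offspring if breeding at age x = l(x) × b_x:
  age 12: 0.64 × 18 = 11.520
  age 13: 0.37 × 33 = 12.210
  age 14: 0.24 × 42 = 10.080
Maximum at age 13 (12.210).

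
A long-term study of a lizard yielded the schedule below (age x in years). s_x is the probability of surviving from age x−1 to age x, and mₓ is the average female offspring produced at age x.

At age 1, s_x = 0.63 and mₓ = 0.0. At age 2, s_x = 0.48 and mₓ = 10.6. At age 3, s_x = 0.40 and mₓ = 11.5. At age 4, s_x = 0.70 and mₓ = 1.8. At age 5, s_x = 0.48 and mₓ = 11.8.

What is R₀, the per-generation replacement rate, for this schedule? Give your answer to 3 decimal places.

5.228

Survivorship from birth: l_x = s_1·s_2·…·s_x.
  l_1 = 0.63000
  l_2 = 0.30240
  l_3 = 0.12096
  l_4 = 0.08467
  l_5 = 0.04064
R₀ = Σ l_x mₓ:
  age 1: 0.63000 × 0.0 = 0.0000
  age 2: 0.30240 × 10.6 = 3.2054
  age 3: 0.12096 × 11.5 = 1.3910
  age 4: 0.08467 × 1.8 = 0.1524
  age 5: 0.04064 × 11.8 = 0.4796
R₀ = 0.0000 + 3.2054 + 1.3910 + 0.1524 + 0.4796 = 5.2284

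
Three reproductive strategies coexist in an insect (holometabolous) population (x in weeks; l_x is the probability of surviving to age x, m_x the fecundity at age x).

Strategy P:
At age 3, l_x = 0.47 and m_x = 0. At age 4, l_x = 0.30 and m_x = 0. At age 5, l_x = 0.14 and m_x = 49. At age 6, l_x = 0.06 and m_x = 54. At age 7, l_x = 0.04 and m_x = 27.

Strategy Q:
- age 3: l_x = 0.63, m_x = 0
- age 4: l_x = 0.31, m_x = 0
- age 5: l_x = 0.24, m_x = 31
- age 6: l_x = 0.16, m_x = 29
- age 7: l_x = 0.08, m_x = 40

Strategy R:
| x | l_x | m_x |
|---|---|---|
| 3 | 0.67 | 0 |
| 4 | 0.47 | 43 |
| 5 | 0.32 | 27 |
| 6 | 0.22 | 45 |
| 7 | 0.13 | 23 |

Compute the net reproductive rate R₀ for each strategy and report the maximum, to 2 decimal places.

Strategy P: R₀ = 0.47×0 + 0.30×0 + 0.14×49 + 0.06×54 + 0.04×27 = 11.1800
Strategy Q: R₀ = 0.63×0 + 0.31×0 + 0.24×31 + 0.16×29 + 0.08×40 = 15.2800
Strategy R: R₀ = 0.67×0 + 0.47×43 + 0.32×27 + 0.22×45 + 0.13×23 = 41.7400
Highest R₀: strategy R with 41.7400.

41.74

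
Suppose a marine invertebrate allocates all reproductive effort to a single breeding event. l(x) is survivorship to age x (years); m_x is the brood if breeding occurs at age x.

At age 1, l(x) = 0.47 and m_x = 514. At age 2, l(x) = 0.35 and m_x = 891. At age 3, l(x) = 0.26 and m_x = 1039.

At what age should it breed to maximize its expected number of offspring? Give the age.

Expected offspring if breeding at age x = l(x) × m_x:
  age 1: 0.47 × 514 = 241.580
  age 2: 0.35 × 891 = 311.850
  age 3: 0.26 × 1039 = 270.140
Maximum at age 2 (311.850).

2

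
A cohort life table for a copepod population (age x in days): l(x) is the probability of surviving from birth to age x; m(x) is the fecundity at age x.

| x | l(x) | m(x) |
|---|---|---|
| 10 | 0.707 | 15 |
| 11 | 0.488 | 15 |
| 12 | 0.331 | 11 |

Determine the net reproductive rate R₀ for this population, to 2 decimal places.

R₀ = Σ l(x) m(x):
  age 10: 0.707 × 15 = 10.6050
  age 11: 0.488 × 15 = 7.3200
  age 12: 0.331 × 11 = 3.6410
R₀ = 10.6050 + 7.3200 + 3.6410 = 21.5660

21.57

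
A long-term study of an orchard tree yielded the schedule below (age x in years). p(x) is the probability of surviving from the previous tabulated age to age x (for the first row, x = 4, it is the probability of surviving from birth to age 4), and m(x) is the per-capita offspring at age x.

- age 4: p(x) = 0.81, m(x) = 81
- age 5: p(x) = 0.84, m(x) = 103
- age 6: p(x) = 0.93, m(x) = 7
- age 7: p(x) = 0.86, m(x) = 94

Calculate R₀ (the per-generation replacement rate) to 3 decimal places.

191.274

Survivorship from birth: l_x = p_4·p_5·…·p_x.
  l_4 = 0.81000
  l_5 = 0.68040
  l_6 = 0.63277
  l_7 = 0.54418
R₀ = Σ l_x m(x):
  age 4: 0.81000 × 81 = 65.6100
  age 5: 0.68040 × 103 = 70.0812
  age 6: 0.63277 × 7 = 4.4294
  age 7: 0.54418 × 94 = 51.1529
R₀ = 65.6100 + 70.0812 + 4.4294 + 51.1529 = 191.2735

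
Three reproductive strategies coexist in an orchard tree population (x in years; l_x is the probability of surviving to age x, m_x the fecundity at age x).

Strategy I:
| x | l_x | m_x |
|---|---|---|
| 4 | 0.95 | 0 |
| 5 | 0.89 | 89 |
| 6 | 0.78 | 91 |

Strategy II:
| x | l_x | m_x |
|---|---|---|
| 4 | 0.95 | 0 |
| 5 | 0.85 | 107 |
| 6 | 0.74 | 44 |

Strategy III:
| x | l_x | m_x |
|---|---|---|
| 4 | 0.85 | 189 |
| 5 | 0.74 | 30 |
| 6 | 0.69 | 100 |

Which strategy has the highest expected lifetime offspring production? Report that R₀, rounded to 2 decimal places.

251.85

Strategy I: R₀ = 0.95×0 + 0.89×89 + 0.78×91 = 150.1900
Strategy II: R₀ = 0.95×0 + 0.85×107 + 0.74×44 = 123.5100
Strategy III: R₀ = 0.85×189 + 0.74×30 + 0.69×100 = 251.8500
Highest R₀: strategy III with 251.8500.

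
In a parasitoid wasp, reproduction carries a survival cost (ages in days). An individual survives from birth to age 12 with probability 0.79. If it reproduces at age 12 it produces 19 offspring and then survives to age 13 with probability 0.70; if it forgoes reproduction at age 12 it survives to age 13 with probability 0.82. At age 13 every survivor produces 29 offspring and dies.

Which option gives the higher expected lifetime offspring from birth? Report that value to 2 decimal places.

breed at age 12: R₀ = 0.79 × (19 + 0.70 × 29) = 0.79 × 39.3000 = 31.0470
delay to age 13: R₀ = 0.79 × (0.82 × 29) = 0.79 × 23.7800 = 18.7862
Higher: breed at age 12 (31.0470).

31.05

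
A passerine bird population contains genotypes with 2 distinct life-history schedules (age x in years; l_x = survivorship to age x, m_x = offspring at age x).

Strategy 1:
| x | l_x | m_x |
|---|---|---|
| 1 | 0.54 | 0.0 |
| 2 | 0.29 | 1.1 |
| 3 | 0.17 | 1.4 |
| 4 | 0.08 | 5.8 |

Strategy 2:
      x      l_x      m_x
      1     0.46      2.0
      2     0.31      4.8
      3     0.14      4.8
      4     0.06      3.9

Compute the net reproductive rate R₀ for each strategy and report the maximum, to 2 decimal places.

3.31

Strategy 1: R₀ = 0.54×0.0 + 0.29×1.1 + 0.17×1.4 + 0.08×5.8 = 1.0210
Strategy 2: R₀ = 0.46×2.0 + 0.31×4.8 + 0.14×4.8 + 0.06×3.9 = 3.3140
Highest R₀: strategy 2 with 3.3140.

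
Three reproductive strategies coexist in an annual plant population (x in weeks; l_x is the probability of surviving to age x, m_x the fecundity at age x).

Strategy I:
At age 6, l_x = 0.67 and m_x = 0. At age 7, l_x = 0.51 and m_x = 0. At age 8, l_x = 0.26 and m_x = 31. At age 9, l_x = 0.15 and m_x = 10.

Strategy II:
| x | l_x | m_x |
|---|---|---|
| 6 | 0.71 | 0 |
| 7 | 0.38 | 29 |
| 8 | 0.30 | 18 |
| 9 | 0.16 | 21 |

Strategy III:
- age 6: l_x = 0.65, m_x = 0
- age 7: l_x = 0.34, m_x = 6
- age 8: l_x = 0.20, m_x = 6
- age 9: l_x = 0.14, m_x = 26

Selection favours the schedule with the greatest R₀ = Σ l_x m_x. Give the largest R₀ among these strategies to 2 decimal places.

Strategy I: R₀ = 0.67×0 + 0.51×0 + 0.26×31 + 0.15×10 = 9.5600
Strategy II: R₀ = 0.71×0 + 0.38×29 + 0.30×18 + 0.16×21 = 19.7800
Strategy III: R₀ = 0.65×0 + 0.34×6 + 0.20×6 + 0.14×26 = 6.8800
Highest R₀: strategy II with 19.7800.

19.78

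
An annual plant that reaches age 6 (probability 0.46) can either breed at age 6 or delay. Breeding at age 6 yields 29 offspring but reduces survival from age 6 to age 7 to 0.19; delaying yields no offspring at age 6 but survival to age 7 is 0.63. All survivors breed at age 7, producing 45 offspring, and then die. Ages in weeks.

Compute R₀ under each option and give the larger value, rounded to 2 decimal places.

17.27

breed at age 6: R₀ = 0.46 × (29 + 0.19 × 45) = 0.46 × 37.5500 = 17.2730
delay to age 7: R₀ = 0.46 × (0.63 × 45) = 0.46 × 28.3500 = 13.0410
Higher: breed at age 6 (17.2730).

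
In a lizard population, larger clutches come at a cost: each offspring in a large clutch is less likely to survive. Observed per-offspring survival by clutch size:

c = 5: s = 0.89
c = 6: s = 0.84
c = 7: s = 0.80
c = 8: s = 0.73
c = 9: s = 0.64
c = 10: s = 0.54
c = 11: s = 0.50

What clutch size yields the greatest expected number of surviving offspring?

8

Expected surviving offspring = c × s(c):
  c=5: 5 × 0.89 = 4.450
  c=6: 6 × 0.84 = 5.040
  c=7: 7 × 0.80 = 5.600
  c=8: 8 × 0.73 = 5.840
  c=9: 9 × 0.64 = 5.760
  c=10: 10 × 0.54 = 5.400
  c=11: 11 × 0.50 = 5.500
Maximum at c = 8 (5.840 surviving offspring).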